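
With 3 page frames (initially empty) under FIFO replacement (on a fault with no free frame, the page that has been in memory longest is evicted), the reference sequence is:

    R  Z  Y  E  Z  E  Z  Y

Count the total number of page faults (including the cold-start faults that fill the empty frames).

4

R: miss, frames {R}
Z: miss, frames {R,Z}
Y: miss, frames {R,Z,Y}
E: miss, evict R, frames {Z,Y,E}
Z: hit
E: hit
Z: hit
Y: hit
Page faults: 4.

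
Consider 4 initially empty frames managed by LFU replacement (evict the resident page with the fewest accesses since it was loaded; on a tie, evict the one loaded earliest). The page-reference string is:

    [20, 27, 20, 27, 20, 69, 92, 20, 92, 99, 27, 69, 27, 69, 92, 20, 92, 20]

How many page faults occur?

20: miss, frames (20)
27: miss, frames (20 27)
20: hit
27: hit
20: hit
69: miss, frames (20 27 69)
92: miss, frames (20 27 69 92)
20: hit
92: hit
99: miss, evict 69, frames (20 27 92 99)
27: hit
69: miss, evict 99, frames (20 27 92 69)
27: hit
69: hit
92: hit
20: hit
92: hit
20: hit
Page faults: 6.

6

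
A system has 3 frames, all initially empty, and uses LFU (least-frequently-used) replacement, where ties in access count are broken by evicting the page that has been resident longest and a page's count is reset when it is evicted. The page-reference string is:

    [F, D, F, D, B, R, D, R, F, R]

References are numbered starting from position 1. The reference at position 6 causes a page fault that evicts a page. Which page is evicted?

B

pos 1: F -> fault, frames {F}
pos 2: D -> fault, frames {F,D}
pos 3: F -> hit
pos 4: D -> hit
pos 5: B -> fault, frames {F,D,B}
pos 6: R -> fault, evict B, frames {F,D,R}
At position 6, page B is evicted.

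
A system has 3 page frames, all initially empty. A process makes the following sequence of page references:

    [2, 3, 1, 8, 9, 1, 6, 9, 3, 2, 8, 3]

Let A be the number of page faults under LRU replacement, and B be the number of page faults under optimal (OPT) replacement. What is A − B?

Under LRU: F F F F F . F . F F F . → 9 faults.
Under OPT: F F F F F . F . . F F . → 8 faults.
A − B = 9 − 8 = 1.

1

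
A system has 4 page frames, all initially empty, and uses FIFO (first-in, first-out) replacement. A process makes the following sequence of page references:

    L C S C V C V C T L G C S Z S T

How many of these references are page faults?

L → miss, frames {L}
C → miss, frames {L,C}
S → miss, frames {L,C,S}
C → hit
V → miss, frames {L,C,S,V}
C → hit
V → hit
C → hit
T → miss, evict L, frames {C,S,V,T}
L → miss, evict C, frames {S,V,T,L}
G → miss, evict S, frames {V,T,L,G}
C → miss, evict V, frames {T,L,G,C}
S → miss, evict T, frames {L,G,C,S}
Z → miss, evict L, frames {G,C,S,Z}
S → hit
T → miss, evict G, frames {C,S,Z,T}
Page faults: 11.

11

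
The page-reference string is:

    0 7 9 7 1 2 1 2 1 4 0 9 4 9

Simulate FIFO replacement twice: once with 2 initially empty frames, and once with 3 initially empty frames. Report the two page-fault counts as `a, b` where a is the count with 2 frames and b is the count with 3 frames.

2 frames: F F F . F F . . . F F F F . → 9 faults.
3 frames: F F F . F F . . . F F F . . → 8 faults.
8 < 9: adding a frame reduced faults, as is typical.

9, 8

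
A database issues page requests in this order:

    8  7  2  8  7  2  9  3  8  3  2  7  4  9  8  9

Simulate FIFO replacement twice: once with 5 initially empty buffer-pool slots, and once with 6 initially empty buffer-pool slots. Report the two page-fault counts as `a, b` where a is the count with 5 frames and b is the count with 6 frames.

5 frames: F F F . . . F F . . . . F . F . → 7 faults.
6 frames: F F F . . . F F . . . . F . . . → 6 faults.
6 < 7: adding a frame reduced faults, as is typical.

7, 6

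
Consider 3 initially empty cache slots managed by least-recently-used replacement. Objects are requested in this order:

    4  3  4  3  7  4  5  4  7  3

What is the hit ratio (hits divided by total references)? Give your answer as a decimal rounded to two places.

0.50

4: miss, frames {4}
3: miss, frames {4,3}
4: hit
3: hit
7: miss, frames {4,3,7}
4: hit
5: miss, evict 3, frames {7,4,5}
4: hit
7: hit
3: miss, evict 5, frames {4,7,3}
Hits: 5 of 10 references → 5/10 = 0.5000.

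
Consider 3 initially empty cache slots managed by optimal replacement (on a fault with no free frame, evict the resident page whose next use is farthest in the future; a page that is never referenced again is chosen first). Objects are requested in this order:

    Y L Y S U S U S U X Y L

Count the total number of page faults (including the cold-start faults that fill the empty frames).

Y → fault, frames {Y}
L → fault, frames {Y,L}
Y → hit
S → fault, frames {Y,L,S}
U → fault, evict L, frames {Y,S,U}
S → hit
U → hit
S → hit
U → hit
X → fault, evict U, frames {Y,S,X}
Y → hit
L → fault, evict X, frames {Y,S,L}
Page faults: 6.

6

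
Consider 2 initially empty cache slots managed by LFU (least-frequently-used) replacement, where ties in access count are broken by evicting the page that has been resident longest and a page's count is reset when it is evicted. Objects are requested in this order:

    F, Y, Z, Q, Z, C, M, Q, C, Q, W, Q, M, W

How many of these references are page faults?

13

F -> fault, frames (F)
Y -> fault, frames (F Y)
Z -> fault, evict F, frames (Y Z)
Q -> fault, evict Y, frames (Z Q)
Z -> hit
C -> fault, evict Q, frames (Z C)
M -> fault, evict C, frames (Z M)
Q -> fault, evict M, frames (Z Q)
C -> fault, evict Q, frames (Z C)
Q -> fault, evict C, frames (Z Q)
W -> fault, evict Q, frames (Z W)
Q -> fault, evict W, frames (Z Q)
M -> fault, evict Q, frames (Z M)
W -> fault, evict M, frames (Z W)
Page faults: 13.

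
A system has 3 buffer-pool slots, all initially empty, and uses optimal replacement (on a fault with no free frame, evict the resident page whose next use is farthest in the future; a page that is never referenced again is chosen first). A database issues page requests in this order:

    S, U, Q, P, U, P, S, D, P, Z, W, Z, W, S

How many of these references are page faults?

S → fault, frames [S]
U → fault, frames [S, U]
Q → fault, frames [S, U, Q]
P → fault, evict Q, frames [S, U, P]
U → hit
P → hit
S → hit
D → fault, evict U, frames [S, P, D]
P → hit
Z → fault, evict D, frames [S, P, Z]
W → fault, evict P, frames [S, Z, W]
Z → hit
W → hit
S → hit
Page faults: 7.

7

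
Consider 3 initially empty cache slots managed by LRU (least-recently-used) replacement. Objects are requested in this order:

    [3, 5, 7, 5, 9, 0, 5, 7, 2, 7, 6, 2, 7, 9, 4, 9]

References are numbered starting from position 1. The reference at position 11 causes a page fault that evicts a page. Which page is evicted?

5

pos 1: 3 → miss, frames (3)
pos 2: 5 → miss, frames (3 5)
pos 3: 7 → miss, frames (3 5 7)
pos 4: 5 → hit
pos 5: 9 → miss, evict 3, frames (7 5 9)
pos 6: 0 → miss, evict 7, frames (5 9 0)
pos 7: 5 → hit
pos 8: 7 → miss, evict 9, frames (0 5 7)
pos 9: 2 → miss, evict 0, frames (5 7 2)
pos 10: 7 → hit
pos 11: 6 → miss, evict 5, frames (2 7 6)
At position 11, page 5 is evicted.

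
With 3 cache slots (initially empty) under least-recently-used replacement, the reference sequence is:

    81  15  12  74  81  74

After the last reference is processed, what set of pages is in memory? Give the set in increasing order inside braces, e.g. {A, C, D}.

{12, 74, 81}

81 → fault, frames [81]
15 → fault, frames [81, 15]
12 → fault, frames [81, 15, 12]
74 → fault, evict 81, frames [15, 12, 74]
81 → fault, evict 15, frames [12, 74, 81]
74 → hit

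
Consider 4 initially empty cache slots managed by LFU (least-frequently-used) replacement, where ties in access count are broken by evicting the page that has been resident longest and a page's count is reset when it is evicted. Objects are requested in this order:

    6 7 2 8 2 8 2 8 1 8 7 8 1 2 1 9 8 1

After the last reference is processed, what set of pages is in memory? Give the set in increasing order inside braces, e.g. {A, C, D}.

6 -> miss, frames (6)
7 -> miss, frames (6 7)
2 -> miss, frames (6 7 2)
8 -> miss, frames (6 7 2 8)
2 -> hit
8 -> hit
2 -> hit
8 -> hit
1 -> miss, evict 6, frames (7 2 8 1)
8 -> hit
7 -> hit
8 -> hit
1 -> hit
2 -> hit
1 -> hit
9 -> miss, evict 7, frames (2 8 1 9)
8 -> hit
1 -> hit

{1, 2, 8, 9}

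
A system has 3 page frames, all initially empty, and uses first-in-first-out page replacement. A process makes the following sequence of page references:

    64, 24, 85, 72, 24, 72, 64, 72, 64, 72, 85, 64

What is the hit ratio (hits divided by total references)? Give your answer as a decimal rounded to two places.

0.58

64 → fault, frames [64]
24 → fault, frames [64, 24]
85 → fault, frames [64, 24, 85]
72 → fault, evict 64, frames [24, 85, 72]
24 → hit
72 → hit
64 → fault, evict 24, frames [85, 72, 64]
72 → hit
64 → hit
72 → hit
85 → hit
64 → hit
Hits: 7 of 12 references → 7/12 = 0.5833.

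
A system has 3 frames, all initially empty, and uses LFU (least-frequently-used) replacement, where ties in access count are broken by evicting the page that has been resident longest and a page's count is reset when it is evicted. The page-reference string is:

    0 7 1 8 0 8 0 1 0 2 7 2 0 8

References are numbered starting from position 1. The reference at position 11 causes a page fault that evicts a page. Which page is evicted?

2

pos 1: 0: fault, frames [0]
pos 2: 7: fault, frames [0, 7]
pos 3: 1: fault, frames [0, 7, 1]
pos 4: 8: fault, evict 0, frames [7, 1, 8]
pos 5: 0: fault, evict 7, frames [1, 8, 0]
pos 6: 8: hit
pos 7: 0: hit
pos 8: 1: hit
pos 9: 0: hit
pos 10: 2: fault, evict 1, frames [8, 0, 2]
pos 11: 7: fault, evict 2, frames [8, 0, 7]
At position 11, page 2 is evicted.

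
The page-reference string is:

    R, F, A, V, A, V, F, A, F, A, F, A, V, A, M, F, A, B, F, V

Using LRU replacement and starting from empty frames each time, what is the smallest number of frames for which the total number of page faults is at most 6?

f=1: 20 faults
f=2: 13 faults
f=3: 8 faults
f=4: 7 faults
f=5: 6 faults
f=6: 6 faults
Smallest f with faults ≤ 6 is 5.

5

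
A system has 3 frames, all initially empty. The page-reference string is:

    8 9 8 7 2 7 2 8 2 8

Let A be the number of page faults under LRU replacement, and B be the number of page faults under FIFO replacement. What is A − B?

Under LRU: F F . F F . . . . . → 4 faults.
Under FIFO: F F . F F . . F . . → 5 faults.
A − B = 4 − 5 = -1.

-1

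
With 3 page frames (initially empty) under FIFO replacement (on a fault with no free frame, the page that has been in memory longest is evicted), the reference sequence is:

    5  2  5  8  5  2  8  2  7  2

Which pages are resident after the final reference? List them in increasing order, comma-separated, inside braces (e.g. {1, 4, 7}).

5 -> miss, frames (5)
2 -> miss, frames (5 2)
5 -> hit
8 -> miss, frames (5 2 8)
5 -> hit
2 -> hit
8 -> hit
2 -> hit
7 -> miss, evict 5, frames (2 8 7)
2 -> hit

{2, 7, 8}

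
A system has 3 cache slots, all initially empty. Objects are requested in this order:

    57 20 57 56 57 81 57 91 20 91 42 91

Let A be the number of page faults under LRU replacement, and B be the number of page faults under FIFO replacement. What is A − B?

-1

Under LRU: F F . F . F . F F . F . → 7 faults.
Under FIFO: F F . F . F F F F . F . → 8 faults.
A − B = 7 − 8 = -1.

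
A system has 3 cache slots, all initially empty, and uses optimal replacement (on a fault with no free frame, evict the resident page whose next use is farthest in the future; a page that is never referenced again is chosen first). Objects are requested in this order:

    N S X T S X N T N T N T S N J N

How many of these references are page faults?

N → fault, frames (N)
S → fault, frames (N S)
X → fault, frames (N S X)
T → fault, evict N, frames (S X T)
S → hit
X → hit
N → fault, evict X, frames (S T N)
T → hit
N → hit
T → hit
N → hit
T → hit
S → hit
N → hit
J → fault, evict T, frames (S N J)
N → hit
Page faults: 6.

6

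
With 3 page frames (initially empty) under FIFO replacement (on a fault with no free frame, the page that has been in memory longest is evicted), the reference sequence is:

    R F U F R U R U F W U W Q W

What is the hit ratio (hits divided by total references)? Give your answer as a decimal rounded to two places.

0.64

R → fault, frames [R]
F → fault, frames [R, F]
U → fault, frames [R, F, U]
F → hit
R → hit
U → hit
R → hit
U → hit
F → hit
W → fault, evict R, frames [F, U, W]
U → hit
W → hit
Q → fault, evict F, frames [U, W, Q]
W → hit
Hits: 9 of 14 references → 9/14 = 0.6429.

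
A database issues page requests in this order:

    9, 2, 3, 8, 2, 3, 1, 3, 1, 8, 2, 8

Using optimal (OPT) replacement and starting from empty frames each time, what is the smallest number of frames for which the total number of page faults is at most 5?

4

f=1: 12 faults
f=2: 8 faults
f=3: 6 faults
f=4: 5 faults
f=5: 5 faults
Smallest f with faults ≤ 5 is 4.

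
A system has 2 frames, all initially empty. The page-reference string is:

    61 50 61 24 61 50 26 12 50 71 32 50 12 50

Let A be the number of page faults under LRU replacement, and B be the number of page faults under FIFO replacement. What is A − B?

Under LRU: F F . F . F F F F F F F F . → 11 faults.
Under FIFO: F F . F F F F F F F F F F . → 12 faults.
A − B = 11 − 12 = -1.

-1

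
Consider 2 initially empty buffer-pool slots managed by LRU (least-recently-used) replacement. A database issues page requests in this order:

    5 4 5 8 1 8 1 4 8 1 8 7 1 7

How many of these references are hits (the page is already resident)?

5: fault, frames [5]
4: fault, frames [5, 4]
5: hit
8: fault, evict 4, frames [5, 8]
1: fault, evict 5, frames [8, 1]
8: hit
1: hit
4: fault, evict 8, frames [1, 4]
8: fault, evict 1, frames [4, 8]
1: fault, evict 4, frames [8, 1]
8: hit
7: fault, evict 1, frames [8, 7]
1: fault, evict 8, frames [7, 1]
7: hit
Hits: 5.

5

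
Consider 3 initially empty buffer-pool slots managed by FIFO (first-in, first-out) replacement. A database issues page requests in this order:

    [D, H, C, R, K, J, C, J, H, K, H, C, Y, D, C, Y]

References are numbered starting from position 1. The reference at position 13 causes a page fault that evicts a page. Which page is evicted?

C

pos 1: D: fault, frames (D)
pos 2: H: fault, frames (D H)
pos 3: C: fault, frames (D H C)
pos 4: R: fault, evict D, frames (H C R)
pos 5: K: fault, evict H, frames (C R K)
pos 6: J: fault, evict C, frames (R K J)
pos 7: C: fault, evict R, frames (K J C)
pos 8: J: hit
pos 9: H: fault, evict K, frames (J C H)
pos 10: K: fault, evict J, frames (C H K)
pos 11: H: hit
pos 12: C: hit
pos 13: Y: fault, evict C, frames (H K Y)
At position 13, page C is evicted.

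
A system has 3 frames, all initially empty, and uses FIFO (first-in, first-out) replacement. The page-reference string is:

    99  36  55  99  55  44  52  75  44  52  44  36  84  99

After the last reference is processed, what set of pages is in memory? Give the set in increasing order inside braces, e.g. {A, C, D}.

{36, 84, 99}

99: fault, frames [99]
36: fault, frames [99, 36]
55: fault, frames [99, 36, 55]
99: hit
55: hit
44: fault, evict 99, frames [36, 55, 44]
52: fault, evict 36, frames [55, 44, 52]
75: fault, evict 55, frames [44, 52, 75]
44: hit
52: hit
44: hit
36: fault, evict 44, frames [52, 75, 36]
84: fault, evict 52, frames [75, 36, 84]
99: fault, evict 75, frames [36, 84, 99]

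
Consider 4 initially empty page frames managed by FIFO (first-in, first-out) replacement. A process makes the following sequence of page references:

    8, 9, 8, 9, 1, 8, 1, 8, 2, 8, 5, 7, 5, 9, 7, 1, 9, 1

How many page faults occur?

8 -> miss, frames (8)
9 -> miss, frames (8 9)
8 -> hit
9 -> hit
1 -> miss, frames (8 9 1)
8 -> hit
1 -> hit
8 -> hit
2 -> miss, frames (8 9 1 2)
8 -> hit
5 -> miss, evict 8, frames (9 1 2 5)
7 -> miss, evict 9, frames (1 2 5 7)
5 -> hit
9 -> miss, evict 1, frames (2 5 7 9)
7 -> hit
1 -> miss, evict 2, frames (5 7 9 1)
9 -> hit
1 -> hit
Page faults: 8.

8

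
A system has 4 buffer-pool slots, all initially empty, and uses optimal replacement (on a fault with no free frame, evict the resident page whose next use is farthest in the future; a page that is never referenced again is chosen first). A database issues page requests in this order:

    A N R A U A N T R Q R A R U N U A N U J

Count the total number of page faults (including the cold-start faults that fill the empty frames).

8

A → miss, frames [A]
N → miss, frames [A, N]
R → miss, frames [A, N, R]
A → hit
U → miss, frames [A, N, R, U]
A → hit
N → hit
T → miss, evict N, frames [A, R, U, T]
R → hit
Q → miss, evict T, frames [A, R, U, Q]
R → hit
A → hit
R → hit
U → hit
N → miss, evict Q, frames [A, R, U, N]
U → hit
A → hit
N → hit
U → hit
J → miss, evict N, frames [A, R, U, J]
Page faults: 8.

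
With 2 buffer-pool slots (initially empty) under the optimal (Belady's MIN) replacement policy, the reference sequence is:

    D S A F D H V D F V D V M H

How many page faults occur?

10

D -> miss, frames [D]
S -> miss, frames [D, S]
A -> miss, evict S, frames [D, A]
F -> miss, evict A, frames [D, F]
D -> hit
H -> miss, evict F, frames [D, H]
V -> miss, evict H, frames [D, V]
D -> hit
F -> miss, evict D, frames [V, F]
V -> hit
D -> miss, evict F, frames [V, D]
V -> hit
M -> miss, evict D, frames [V, M]
H -> miss, evict M, frames [V, H]
Page faults: 10.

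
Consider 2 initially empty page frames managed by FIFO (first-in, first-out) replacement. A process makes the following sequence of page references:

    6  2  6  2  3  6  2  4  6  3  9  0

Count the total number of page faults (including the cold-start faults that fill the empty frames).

10

6: miss, frames {6}
2: miss, frames {6,2}
6: hit
2: hit
3: miss, evict 6, frames {2,3}
6: miss, evict 2, frames {3,6}
2: miss, evict 3, frames {6,2}
4: miss, evict 6, frames {2,4}
6: miss, evict 2, frames {4,6}
3: miss, evict 4, frames {6,3}
9: miss, evict 6, frames {3,9}
0: miss, evict 3, frames {9,0}
Page faults: 10.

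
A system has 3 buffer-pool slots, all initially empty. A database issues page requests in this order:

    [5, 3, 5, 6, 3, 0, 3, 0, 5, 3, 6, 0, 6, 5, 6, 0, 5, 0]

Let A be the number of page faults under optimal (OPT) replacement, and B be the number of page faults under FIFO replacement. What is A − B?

-4

Under OPT: F F . F . F . . . . F . . . . . . . → 5 faults.
Under FIFO: F F . F . F . . F F F F . F . . . . → 9 faults.
A − B = 5 − 9 = -4.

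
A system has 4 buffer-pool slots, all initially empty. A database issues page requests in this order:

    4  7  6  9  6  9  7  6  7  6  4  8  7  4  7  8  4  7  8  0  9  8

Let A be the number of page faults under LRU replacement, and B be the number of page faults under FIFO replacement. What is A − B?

Under LRU: F F F F . . . . . . . F . . . . . . . F F . → 7 faults.
Under FIFO: F F F F . . . . . . . F . F F . . . . F F F → 10 faults.
A − B = 7 − 10 = -3.

-3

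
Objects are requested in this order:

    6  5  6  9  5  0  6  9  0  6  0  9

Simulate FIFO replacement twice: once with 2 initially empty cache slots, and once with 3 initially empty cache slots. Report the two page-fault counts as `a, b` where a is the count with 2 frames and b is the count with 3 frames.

9, 5

2 frames: F F . F . F F F F F . F → 9 faults.
3 frames: F F . F . F F . . . . . → 5 faults.
5 < 9: adding a frame reduced faults, as is typical.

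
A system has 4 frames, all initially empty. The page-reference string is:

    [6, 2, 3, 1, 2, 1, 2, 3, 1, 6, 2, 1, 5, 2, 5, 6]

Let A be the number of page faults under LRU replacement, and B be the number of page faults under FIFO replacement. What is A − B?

Under LRU: F F F F . . . . . . . . F . . . → 5 faults.
Under FIFO: F F F F . . . . . . . . F . . F → 6 faults.
A − B = 5 − 6 = -1.

-1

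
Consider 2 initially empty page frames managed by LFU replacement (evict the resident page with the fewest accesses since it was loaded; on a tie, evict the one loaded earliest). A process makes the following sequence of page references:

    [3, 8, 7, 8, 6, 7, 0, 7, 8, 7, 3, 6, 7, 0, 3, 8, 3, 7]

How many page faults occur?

3 → fault, frames {3}
8 → fault, frames {3,8}
7 → fault, evict 3, frames {8,7}
8 → hit
6 → fault, evict 7, frames {8,6}
7 → fault, evict 6, frames {8,7}
0 → fault, evict 7, frames {8,0}
7 → fault, evict 0, frames {8,7}
8 → hit
7 → hit
3 → fault, evict 7, frames {8,3}
6 → fault, evict 3, frames {8,6}
7 → fault, evict 6, frames {8,7}
0 → fault, evict 7, frames {8,0}
3 → fault, evict 0, frames {8,3}
8 → hit
3 → hit
7 → fault, evict 3, frames {8,7}
Page faults: 13.

13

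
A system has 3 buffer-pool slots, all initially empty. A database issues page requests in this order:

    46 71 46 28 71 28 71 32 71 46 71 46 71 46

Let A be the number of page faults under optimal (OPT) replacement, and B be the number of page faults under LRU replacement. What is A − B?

-1

Under OPT: F F . F . . . F . . . . . . → 4 faults.
Under LRU: F F . F . . . F . F . . . . → 5 faults.
A − B = 4 − 5 = -1.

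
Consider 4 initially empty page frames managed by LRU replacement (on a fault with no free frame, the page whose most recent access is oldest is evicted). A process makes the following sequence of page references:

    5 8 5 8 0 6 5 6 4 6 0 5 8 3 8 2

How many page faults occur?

5 -> miss, frames [5]
8 -> miss, frames [5, 8]
5 -> hit
8 -> hit
0 -> miss, frames [5, 8, 0]
6 -> miss, frames [5, 8, 0, 6]
5 -> hit
6 -> hit
4 -> miss, evict 8, frames [0, 5, 6, 4]
6 -> hit
0 -> hit
5 -> hit
8 -> miss, evict 4, frames [6, 0, 5, 8]
3 -> miss, evict 6, frames [0, 5, 8, 3]
8 -> hit
2 -> miss, evict 0, frames [5, 3, 8, 2]
Page faults: 8.

8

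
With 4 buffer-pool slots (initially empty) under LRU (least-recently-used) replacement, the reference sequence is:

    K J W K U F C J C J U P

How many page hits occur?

4

K: fault, frames (K)
J: fault, frames (K J)
W: fault, frames (K J W)
K: hit
U: fault, frames (J W K U)
F: fault, evict J, frames (W K U F)
C: fault, evict W, frames (K U F C)
J: fault, evict K, frames (U F C J)
C: hit
J: hit
U: hit
P: fault, evict F, frames (C J U P)
Hits: 4.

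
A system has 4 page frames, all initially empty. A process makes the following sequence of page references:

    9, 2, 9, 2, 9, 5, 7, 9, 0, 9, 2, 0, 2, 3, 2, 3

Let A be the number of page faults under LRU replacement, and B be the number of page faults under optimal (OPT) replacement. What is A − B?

1

Under LRU: F F . . . F F . F . F . . F . . → 7 faults.
Under OPT: F F . . . F F . F . . . . F . . → 6 faults.
A − B = 7 − 6 = 1.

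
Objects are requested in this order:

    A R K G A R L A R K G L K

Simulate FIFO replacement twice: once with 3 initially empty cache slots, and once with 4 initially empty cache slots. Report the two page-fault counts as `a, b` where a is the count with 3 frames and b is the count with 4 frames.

9, 10

3 frames: F F F F F F F . . F F . . → 9 faults.
4 frames: F F F F . . F F F F F F . → 10 faults.
10 > 9: adding a frame increased faults — Belady's anomaly.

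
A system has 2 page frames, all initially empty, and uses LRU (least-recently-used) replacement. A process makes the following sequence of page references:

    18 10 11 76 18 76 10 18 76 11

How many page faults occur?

18 → fault, frames [18]
10 → fault, frames [18, 10]
11 → fault, evict 18, frames [10, 11]
76 → fault, evict 10, frames [11, 76]
18 → fault, evict 11, frames [76, 18]
76 → hit
10 → fault, evict 18, frames [76, 10]
18 → fault, evict 76, frames [10, 18]
76 → fault, evict 10, frames [18, 76]
11 → fault, evict 18, frames [76, 11]
Page faults: 9.

9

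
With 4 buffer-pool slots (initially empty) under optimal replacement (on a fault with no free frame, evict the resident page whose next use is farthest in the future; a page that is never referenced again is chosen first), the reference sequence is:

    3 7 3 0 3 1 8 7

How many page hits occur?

3: fault, frames {3}
7: fault, frames {3,7}
3: hit
0: fault, frames {3,7,0}
3: hit
1: fault, frames {3,7,0,1}
8: fault, evict 1, frames {3,7,0,8}
7: hit
Hits: 3.

3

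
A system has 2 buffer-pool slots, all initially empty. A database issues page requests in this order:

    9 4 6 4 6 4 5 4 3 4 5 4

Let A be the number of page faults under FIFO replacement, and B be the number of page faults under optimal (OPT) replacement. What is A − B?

Under FIFO: F F F . . . F F F . F F → 8 faults.
Under OPT: F F F . . . F . F . F . → 6 faults.
A − B = 8 − 6 = 2.

2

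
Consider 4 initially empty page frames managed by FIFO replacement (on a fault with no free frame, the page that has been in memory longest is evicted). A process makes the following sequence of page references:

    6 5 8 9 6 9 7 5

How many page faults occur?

6: fault, frames [6]
5: fault, frames [6, 5]
8: fault, frames [6, 5, 8]
9: fault, frames [6, 5, 8, 9]
6: hit
9: hit
7: fault, evict 6, frames [5, 8, 9, 7]
5: hit
Page faults: 5.

5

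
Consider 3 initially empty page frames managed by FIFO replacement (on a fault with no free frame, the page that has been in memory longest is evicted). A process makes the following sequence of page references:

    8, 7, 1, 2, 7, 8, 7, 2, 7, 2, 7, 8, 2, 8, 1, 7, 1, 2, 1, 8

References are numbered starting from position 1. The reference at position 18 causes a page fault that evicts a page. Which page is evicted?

8

pos 1: 8 → fault, frames [8]
pos 2: 7 → fault, frames [8, 7]
pos 3: 1 → fault, frames [8, 7, 1]
pos 4: 2 → fault, evict 8, frames [7, 1, 2]
pos 5: 7 → hit
pos 6: 8 → fault, evict 7, frames [1, 2, 8]
pos 7: 7 → fault, evict 1, frames [2, 8, 7]
pos 8: 2 → hit
pos 9: 7 → hit
pos 10: 2 → hit
pos 11: 7 → hit
pos 12: 8 → hit
pos 13: 2 → hit
pos 14: 8 → hit
pos 15: 1 → fault, evict 2, frames [8, 7, 1]
pos 16: 7 → hit
pos 17: 1 → hit
pos 18: 2 → fault, evict 8, frames [7, 1, 2]
At position 18, page 8 is evicted.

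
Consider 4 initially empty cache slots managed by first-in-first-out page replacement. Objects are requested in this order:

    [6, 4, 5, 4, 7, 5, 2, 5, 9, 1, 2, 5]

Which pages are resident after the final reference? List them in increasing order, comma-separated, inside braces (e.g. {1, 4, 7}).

{1, 2, 5, 9}

6 -> miss, frames {6}
4 -> miss, frames {6,4}
5 -> miss, frames {6,4,5}
4 -> hit
7 -> miss, frames {6,4,5,7}
5 -> hit
2 -> miss, evict 6, frames {4,5,7,2}
5 -> hit
9 -> miss, evict 4, frames {5,7,2,9}
1 -> miss, evict 5, frames {7,2,9,1}
2 -> hit
5 -> miss, evict 7, frames {2,9,1,5}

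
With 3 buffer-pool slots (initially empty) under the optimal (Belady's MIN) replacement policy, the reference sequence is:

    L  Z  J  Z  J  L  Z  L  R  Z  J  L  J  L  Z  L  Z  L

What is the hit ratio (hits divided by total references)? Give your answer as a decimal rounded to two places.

0.72

L → miss, frames {L}
Z → miss, frames {L,Z}
J → miss, frames {L,Z,J}
Z → hit
J → hit
L → hit
Z → hit
L → hit
R → miss, evict L, frames {Z,J,R}
Z → hit
J → hit
L → miss, evict R, frames {Z,J,L}
J → hit
L → hit
Z → hit
L → hit
Z → hit
L → hit
Hits: 13 of 18 references → 13/18 = 0.7222.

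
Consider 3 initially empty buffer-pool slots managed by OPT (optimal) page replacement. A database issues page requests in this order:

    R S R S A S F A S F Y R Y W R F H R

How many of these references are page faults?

R → miss, frames [R]
S → miss, frames [R, S]
R → hit
S → hit
A → miss, frames [R, S, A]
S → hit
F → miss, evict R, frames [S, A, F]
A → hit
S → hit
F → hit
Y → miss, evict A, frames [S, F, Y]
R → miss, evict S, frames [F, Y, R]
Y → hit
W → miss, evict Y, frames [F, R, W]
R → hit
F → hit
H → miss, evict W, frames [F, R, H]
R → hit
Page faults: 8.

8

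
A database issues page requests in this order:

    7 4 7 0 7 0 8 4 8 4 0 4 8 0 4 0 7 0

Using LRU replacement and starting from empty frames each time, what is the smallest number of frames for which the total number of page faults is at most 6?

3

f=1: 18 faults
f=2: 10 faults
f=3: 6 faults
f=4: 4 faults
Smallest f with faults ≤ 6 is 3.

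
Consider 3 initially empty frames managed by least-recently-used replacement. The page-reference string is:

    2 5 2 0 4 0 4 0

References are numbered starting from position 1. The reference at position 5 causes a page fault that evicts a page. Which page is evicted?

5

pos 1: 2: fault, frames {2}
pos 2: 5: fault, frames {2,5}
pos 3: 2: hit
pos 4: 0: fault, frames {5,2,0}
pos 5: 4: fault, evict 5, frames {2,0,4}
At position 5, page 5 is evicted.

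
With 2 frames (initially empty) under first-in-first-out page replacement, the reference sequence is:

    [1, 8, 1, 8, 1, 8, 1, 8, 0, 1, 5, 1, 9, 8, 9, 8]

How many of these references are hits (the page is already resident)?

9

1: miss, frames {1}
8: miss, frames {1,8}
1: hit
8: hit
1: hit
8: hit
1: hit
8: hit
0: miss, evict 1, frames {8,0}
1: miss, evict 8, frames {0,1}
5: miss, evict 0, frames {1,5}
1: hit
9: miss, evict 1, frames {5,9}
8: miss, evict 5, frames {9,8}
9: hit
8: hit
Hits: 9.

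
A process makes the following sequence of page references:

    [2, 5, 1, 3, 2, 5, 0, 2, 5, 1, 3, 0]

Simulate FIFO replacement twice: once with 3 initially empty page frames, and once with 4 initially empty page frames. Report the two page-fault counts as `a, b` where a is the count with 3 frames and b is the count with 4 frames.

3 frames: F F F F F F F . . F F . → 9 faults.
4 frames: F F F F . . F F F F F F → 10 faults.
10 > 9: adding a frame increased faults — Belady's anomaly.

9, 10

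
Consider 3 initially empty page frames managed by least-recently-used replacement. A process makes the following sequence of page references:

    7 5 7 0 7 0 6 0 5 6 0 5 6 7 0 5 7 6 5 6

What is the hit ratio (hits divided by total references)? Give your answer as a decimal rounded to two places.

0.55

7 → miss, frames (7)
5 → miss, frames (7 5)
7 → hit
0 → miss, frames (5 7 0)
7 → hit
0 → hit
6 → miss, evict 5, frames (7 0 6)
0 → hit
5 → miss, evict 7, frames (6 0 5)
6 → hit
0 → hit
5 → hit
6 → hit
7 → miss, evict 0, frames (5 6 7)
0 → miss, evict 5, frames (6 7 0)
5 → miss, evict 6, frames (7 0 5)
7 → hit
6 → miss, evict 0, frames (5 7 6)
5 → hit
6 → hit
Hits: 11 of 20 references → 11/20 = 0.5500.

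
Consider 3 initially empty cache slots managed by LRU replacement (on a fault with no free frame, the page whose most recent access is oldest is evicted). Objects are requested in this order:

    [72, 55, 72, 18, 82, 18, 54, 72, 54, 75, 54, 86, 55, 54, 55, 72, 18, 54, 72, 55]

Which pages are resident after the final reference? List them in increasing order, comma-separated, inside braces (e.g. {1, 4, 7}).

{54, 55, 72}

72 → miss, frames {72}
55 → miss, frames {72,55}
72 → hit
18 → miss, frames {55,72,18}
82 → miss, evict 55, frames {72,18,82}
18 → hit
54 → miss, evict 72, frames {82,18,54}
72 → miss, evict 82, frames {18,54,72}
54 → hit
75 → miss, evict 18, frames {72,54,75}
54 → hit
86 → miss, evict 72, frames {75,54,86}
55 → miss, evict 75, frames {54,86,55}
54 → hit
55 → hit
72 → miss, evict 86, frames {54,55,72}
18 → miss, evict 54, frames {55,72,18}
54 → miss, evict 55, frames {72,18,54}
72 → hit
55 → miss, evict 18, frames {54,72,55}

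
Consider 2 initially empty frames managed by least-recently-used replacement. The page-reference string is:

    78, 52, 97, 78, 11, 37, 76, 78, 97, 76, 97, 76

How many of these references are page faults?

78 -> miss, frames {78}
52 -> miss, frames {78,52}
97 -> miss, evict 78, frames {52,97}
78 -> miss, evict 52, frames {97,78}
11 -> miss, evict 97, frames {78,11}
37 -> miss, evict 78, frames {11,37}
76 -> miss, evict 11, frames {37,76}
78 -> miss, evict 37, frames {76,78}
97 -> miss, evict 76, frames {78,97}
76 -> miss, evict 78, frames {97,76}
97 -> hit
76 -> hit
Page faults: 10.

10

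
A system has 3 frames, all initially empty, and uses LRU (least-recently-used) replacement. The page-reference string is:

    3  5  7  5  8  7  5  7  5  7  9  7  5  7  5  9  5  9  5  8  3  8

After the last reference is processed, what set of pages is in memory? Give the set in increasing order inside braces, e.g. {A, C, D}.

{3, 5, 8}

3: fault, frames {3}
5: fault, frames {3,5}
7: fault, frames {3,5,7}
5: hit
8: fault, evict 3, frames {7,5,8}
7: hit
5: hit
7: hit
5: hit
7: hit
9: fault, evict 8, frames {5,7,9}
7: hit
5: hit
7: hit
5: hit
9: hit
5: hit
9: hit
5: hit
8: fault, evict 7, frames {9,5,8}
3: fault, evict 9, frames {5,8,3}
8: hit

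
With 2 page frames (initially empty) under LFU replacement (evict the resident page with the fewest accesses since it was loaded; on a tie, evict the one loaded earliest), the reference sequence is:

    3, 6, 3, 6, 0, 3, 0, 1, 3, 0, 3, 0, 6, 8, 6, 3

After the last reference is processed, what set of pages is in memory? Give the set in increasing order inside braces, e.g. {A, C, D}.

3 → miss, frames [3]
6 → miss, frames [3, 6]
3 → hit
6 → hit
0 → miss, evict 3, frames [6, 0]
3 → miss, evict 0, frames [6, 3]
0 → miss, evict 3, frames [6, 0]
1 → miss, evict 0, frames [6, 1]
3 → miss, evict 1, frames [6, 3]
0 → miss, evict 3, frames [6, 0]
3 → miss, evict 0, frames [6, 3]
0 → miss, evict 3, frames [6, 0]
6 → hit
8 → miss, evict 0, frames [6, 8]
6 → hit
3 → miss, evict 8, frames [6, 3]

{3, 6}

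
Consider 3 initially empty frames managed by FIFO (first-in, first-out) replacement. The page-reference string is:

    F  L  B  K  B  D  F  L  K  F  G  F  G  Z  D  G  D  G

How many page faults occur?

13

F → fault, frames {F}
L → fault, frames {F,L}
B → fault, frames {F,L,B}
K → fault, evict F, frames {L,B,K}
B → hit
D → fault, evict L, frames {B,K,D}
F → fault, evict B, frames {K,D,F}
L → fault, evict K, frames {D,F,L}
K → fault, evict D, frames {F,L,K}
F → hit
G → fault, evict F, frames {L,K,G}
F → fault, evict L, frames {K,G,F}
G → hit
Z → fault, evict K, frames {G,F,Z}
D → fault, evict G, frames {F,Z,D}
G → fault, evict F, frames {Z,D,G}
D → hit
G → hit
Page faults: 13.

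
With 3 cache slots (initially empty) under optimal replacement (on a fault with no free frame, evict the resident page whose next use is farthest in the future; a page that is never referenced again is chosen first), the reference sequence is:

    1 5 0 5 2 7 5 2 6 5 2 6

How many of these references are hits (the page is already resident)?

1 -> fault, frames (1)
5 -> fault, frames (1 5)
0 -> fault, frames (1 5 0)
5 -> hit
2 -> fault, evict 0, frames (1 5 2)
7 -> fault, evict 1, frames (5 2 7)
5 -> hit
2 -> hit
6 -> fault, evict 7, frames (5 2 6)
5 -> hit
2 -> hit
6 -> hit
Hits: 6.

6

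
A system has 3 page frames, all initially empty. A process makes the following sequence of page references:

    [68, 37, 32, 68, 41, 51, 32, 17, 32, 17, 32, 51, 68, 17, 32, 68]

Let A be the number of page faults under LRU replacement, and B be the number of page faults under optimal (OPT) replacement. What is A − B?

3

Under LRU: F F F . F F F F . . . . F F F . → 10 faults.
Under OPT: F F F . F F . F . . . . F . . . → 7 faults.
A − B = 10 − 7 = 3.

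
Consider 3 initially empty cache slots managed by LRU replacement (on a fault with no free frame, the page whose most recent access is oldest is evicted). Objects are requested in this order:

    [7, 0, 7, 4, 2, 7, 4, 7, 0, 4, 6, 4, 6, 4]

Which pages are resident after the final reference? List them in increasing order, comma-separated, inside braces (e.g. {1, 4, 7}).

7 → fault, frames {7}
0 → fault, frames {7,0}
7 → hit
4 → fault, frames {0,7,4}
2 → fault, evict 0, frames {7,4,2}
7 → hit
4 → hit
7 → hit
0 → fault, evict 2, frames {4,7,0}
4 → hit
6 → fault, evict 7, frames {0,4,6}
4 → hit
6 → hit
4 → hit

{0, 4, 6}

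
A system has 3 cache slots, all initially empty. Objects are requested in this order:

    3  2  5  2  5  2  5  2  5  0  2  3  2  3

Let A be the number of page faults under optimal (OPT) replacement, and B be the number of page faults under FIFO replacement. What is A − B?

Under OPT: F F F . . . . . . F . . . . → 4 faults.
Under FIFO: F F F . . . . . . F . F F . → 6 faults.
A − B = 4 − 6 = -2.

-2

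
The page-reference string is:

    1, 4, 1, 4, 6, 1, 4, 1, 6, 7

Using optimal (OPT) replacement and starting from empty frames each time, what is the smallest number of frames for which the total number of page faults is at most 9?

f=1: 10 faults
f=2: 6 faults
f=3: 4 faults
f=4: 4 faults
Smallest f with faults ≤ 9 is 2.

2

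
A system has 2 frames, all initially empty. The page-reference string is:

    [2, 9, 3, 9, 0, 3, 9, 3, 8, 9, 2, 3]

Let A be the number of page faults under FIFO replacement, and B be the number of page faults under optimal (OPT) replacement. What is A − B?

Under FIFO: F F F . F . F F F F F F → 10 faults.
Under OPT: F F F . F . F . F . F F → 8 faults.
A − B = 10 − 8 = 2.

2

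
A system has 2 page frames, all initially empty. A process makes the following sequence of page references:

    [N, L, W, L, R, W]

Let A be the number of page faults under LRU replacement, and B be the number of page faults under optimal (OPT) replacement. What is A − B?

1

Under LRU: F F F . F F → 5 faults.
Under OPT: F F F . F . → 4 faults.
A − B = 5 − 4 = 1.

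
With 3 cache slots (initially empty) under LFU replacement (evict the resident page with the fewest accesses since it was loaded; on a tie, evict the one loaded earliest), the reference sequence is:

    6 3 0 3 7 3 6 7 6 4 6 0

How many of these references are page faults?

6: fault, frames {6}
3: fault, frames {6,3}
0: fault, frames {6,3,0}
3: hit
7: fault, evict 6, frames {3,0,7}
3: hit
6: fault, evict 0, frames {3,7,6}
7: hit
6: hit
4: fault, evict 7, frames {3,6,4}
6: hit
0: fault, evict 4, frames {3,6,0}
Page faults: 7.

7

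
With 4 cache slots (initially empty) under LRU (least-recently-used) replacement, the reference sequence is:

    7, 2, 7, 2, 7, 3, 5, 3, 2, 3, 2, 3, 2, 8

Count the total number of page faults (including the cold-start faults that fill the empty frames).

7 -> miss, frames {7}
2 -> miss, frames {7,2}
7 -> hit
2 -> hit
7 -> hit
3 -> miss, frames {2,7,3}
5 -> miss, frames {2,7,3,5}
3 -> hit
2 -> hit
3 -> hit
2 -> hit
3 -> hit
2 -> hit
8 -> miss, evict 7, frames {5,3,2,8}
Page faults: 5.

5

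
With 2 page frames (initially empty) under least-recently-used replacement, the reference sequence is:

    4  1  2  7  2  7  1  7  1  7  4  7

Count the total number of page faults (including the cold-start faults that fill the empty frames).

6

4: fault, frames {4}
1: fault, frames {4,1}
2: fault, evict 4, frames {1,2}
7: fault, evict 1, frames {2,7}
2: hit
7: hit
1: fault, evict 2, frames {7,1}
7: hit
1: hit
7: hit
4: fault, evict 1, frames {7,4}
7: hit
Page faults: 6.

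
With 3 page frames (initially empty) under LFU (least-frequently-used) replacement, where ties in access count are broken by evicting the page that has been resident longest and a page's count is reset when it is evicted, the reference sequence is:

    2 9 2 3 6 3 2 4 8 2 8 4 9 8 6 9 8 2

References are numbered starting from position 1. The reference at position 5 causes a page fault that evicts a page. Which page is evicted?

9

pos 1: 2 -> fault, frames {2}
pos 2: 9 -> fault, frames {2,9}
pos 3: 2 -> hit
pos 4: 3 -> fault, frames {2,9,3}
pos 5: 6 -> fault, evict 9, frames {2,3,6}
At position 5, page 9 is evicted.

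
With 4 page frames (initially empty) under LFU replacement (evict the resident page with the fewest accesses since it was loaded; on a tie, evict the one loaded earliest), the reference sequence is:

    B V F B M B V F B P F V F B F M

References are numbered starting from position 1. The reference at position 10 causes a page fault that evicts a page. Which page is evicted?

pos 1: B: miss, frames (B)
pos 2: V: miss, frames (B V)
pos 3: F: miss, frames (B V F)
pos 4: B: hit
pos 5: M: miss, frames (B V F M)
pos 6: B: hit
pos 7: V: hit
pos 8: F: hit
pos 9: B: hit
pos 10: P: miss, evict M, frames (B V F P)
At position 10, page M is evicted.

M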